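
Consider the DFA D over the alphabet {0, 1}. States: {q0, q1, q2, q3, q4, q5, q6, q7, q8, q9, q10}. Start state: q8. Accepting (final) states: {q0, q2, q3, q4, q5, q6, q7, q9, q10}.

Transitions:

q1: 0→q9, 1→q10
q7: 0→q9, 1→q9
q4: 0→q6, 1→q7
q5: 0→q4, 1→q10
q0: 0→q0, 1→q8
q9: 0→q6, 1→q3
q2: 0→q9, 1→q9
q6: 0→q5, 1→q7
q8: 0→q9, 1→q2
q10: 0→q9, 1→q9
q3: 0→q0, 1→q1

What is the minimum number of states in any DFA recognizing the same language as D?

5

Every state is reachable, so we keep all 11.
Initial partition by acceptance: {q0,q2,q3,q4,q5,q6,q7,q9,q10} | {q1,q8}.
Split {q0,q2,q3,q4,q5,q6,q7,q9,q10} by δ(·,1) → {q2,q4,q5,q6,q7,q9,q10} and {q0,q3}.
Refine {q2,q4,q5,q6,q7,q9,q10} on symbol 1: members go to different blocks, giving {q2,q4,q5,q6,q7,q10} and {q9}.
Split {q2,q4,q5,q6,q7,q10} by δ(·,0) → {q2,q7,q10} and {q4,q5,q6}.
The partition is now stable with 5 blocks: {q2,q7,q10} | {q1,q8} | {q0,q3} | {q9} | {q4,q5,q6}.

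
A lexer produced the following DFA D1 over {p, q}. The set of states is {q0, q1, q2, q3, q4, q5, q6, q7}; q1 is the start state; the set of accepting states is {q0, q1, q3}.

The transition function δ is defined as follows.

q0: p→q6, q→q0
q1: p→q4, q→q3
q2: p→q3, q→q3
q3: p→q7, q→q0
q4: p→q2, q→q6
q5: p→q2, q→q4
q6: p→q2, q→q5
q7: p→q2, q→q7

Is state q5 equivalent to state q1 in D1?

No

Initial partition by acceptance: {q0,q1,q3} | {q2,q4,q5,q6,q7}.
On input p, block {q2,q4,q5,q6,q7} splits into {q4,q5,q6,q7} and {q2}.
The partition is now stable with 3 blocks: {q0,q1,q3} | {q4,q5,q6,q7} | {q2}.
q5 and q1 end up in different blocks, so they are distinguishable. For instance, the string 'ε' is accepted from only q1.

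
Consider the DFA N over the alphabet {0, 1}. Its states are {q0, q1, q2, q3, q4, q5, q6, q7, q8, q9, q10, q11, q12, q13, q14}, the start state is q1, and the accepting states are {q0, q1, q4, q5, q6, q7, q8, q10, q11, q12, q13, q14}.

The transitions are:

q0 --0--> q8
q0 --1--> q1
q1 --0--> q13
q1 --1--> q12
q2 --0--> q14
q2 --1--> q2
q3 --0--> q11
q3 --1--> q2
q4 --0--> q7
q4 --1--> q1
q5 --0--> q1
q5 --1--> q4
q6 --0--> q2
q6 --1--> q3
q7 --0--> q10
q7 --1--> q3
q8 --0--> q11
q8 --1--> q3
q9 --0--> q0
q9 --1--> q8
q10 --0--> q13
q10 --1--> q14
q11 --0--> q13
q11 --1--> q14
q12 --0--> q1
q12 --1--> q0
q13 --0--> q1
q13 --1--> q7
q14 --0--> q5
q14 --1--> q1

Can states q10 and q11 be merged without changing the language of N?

Reachable states from the start: {q0,q1,q2,q3,q4,q5,q7,q8,q10,q11,q12,q13,q14}. Unreachable: {q6,q9} — drop them.
Start with accepting vs non-accepting: {q0,q1,q4,q5,q7,q8,q10,q11,q12,q13,q14} | {q2,q3}.
On input 1, block {q0,q1,q4,q5,q7,q8,q10,q11,q12,q13,q14} splits into {q0,q1,q4,q5,q10,q11,q12,q13,q14} and {q7,q8}.
Refine {q0,q1,q4,q5,q10,q11,q12,q13,q14} on symbol 0: members go to different blocks, giving {q1,q5,q10,q11,q12,q13,q14} and {q0,q4}.
Refine {q1,q5,q10,q11,q12,q13,q14} on symbol 1: members go to different blocks, giving {q1,q10,q11,q14} and {q5,q12} and {q13}.
Split {q1,q10,q11,q14} by δ(·,0) → {q1,q10,q11} and {q14}.
On input 1, block {q1,q10,q11} splits into {q10,q11} and {q1}.
Refine {q2,q3} on symbol 0: members go to different blocks, giving {q2} and {q3}.
No further refinement is possible. Final partition (9 blocks): {q10,q11} | {q2} | {q7,q8} | {q0,q4} | {q5,q12} | {q13} | {q14} | {q1} | {q3}.
q10 and q11 lie in the same block of the stable partition, so they are equivalent — no string distinguishes them.

Yes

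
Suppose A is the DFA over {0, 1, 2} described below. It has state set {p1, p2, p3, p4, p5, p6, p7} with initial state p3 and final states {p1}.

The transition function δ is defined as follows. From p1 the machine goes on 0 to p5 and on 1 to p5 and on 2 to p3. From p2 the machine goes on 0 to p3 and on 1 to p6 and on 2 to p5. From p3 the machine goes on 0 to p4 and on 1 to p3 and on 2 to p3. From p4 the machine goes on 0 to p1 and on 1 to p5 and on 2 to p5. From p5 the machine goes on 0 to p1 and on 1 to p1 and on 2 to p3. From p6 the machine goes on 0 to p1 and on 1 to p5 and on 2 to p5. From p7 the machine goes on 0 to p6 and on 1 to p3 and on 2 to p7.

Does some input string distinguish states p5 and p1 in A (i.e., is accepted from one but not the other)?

First remove the unreachable states {p2,p6,p7}; 4 states remain.
Initial partition by acceptance: {p1} | {p3,p4,p5}.
On input 0, block {p3,p4,p5} splits into {p4,p5} and {p3}.
On input 1, block {p4,p5} splits into {p4} and {p5}.
The partition is now stable with 4 blocks: {p1} | {p4} | {p3} | {p5}.
p5 and p1 end up in different blocks, so they are distinguishable. For instance, the string 'ε' is accepted from only p1.

Yes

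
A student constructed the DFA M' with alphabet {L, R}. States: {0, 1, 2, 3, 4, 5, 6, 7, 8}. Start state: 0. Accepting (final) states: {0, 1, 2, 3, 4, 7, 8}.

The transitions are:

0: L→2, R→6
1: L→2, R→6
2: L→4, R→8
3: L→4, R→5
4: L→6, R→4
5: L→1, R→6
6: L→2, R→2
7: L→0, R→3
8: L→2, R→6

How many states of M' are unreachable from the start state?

BFS from 0 reaches {0, 2, 4, 6, 8}; the 4 state(s) 1, 3, 5, 7 are never visited.

4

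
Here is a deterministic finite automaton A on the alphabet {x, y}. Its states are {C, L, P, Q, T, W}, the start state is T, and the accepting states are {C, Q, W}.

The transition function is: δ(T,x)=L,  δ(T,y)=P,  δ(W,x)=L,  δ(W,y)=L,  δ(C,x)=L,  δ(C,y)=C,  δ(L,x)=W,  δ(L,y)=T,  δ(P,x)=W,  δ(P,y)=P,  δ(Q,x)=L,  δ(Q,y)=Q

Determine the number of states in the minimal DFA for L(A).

States {C,Q} cannot be reached from the start state, so discard them.
Initial partition by acceptance: {W} | {L,P,T}.
Split {L,P,T} by δ(·,x) → {L,P} and {T}.
Split {L,P} by δ(·,y) → {L} and {P}.
No further refinement is possible. Final partition (4 blocks): {W} | {L} | {T} | {P}.

4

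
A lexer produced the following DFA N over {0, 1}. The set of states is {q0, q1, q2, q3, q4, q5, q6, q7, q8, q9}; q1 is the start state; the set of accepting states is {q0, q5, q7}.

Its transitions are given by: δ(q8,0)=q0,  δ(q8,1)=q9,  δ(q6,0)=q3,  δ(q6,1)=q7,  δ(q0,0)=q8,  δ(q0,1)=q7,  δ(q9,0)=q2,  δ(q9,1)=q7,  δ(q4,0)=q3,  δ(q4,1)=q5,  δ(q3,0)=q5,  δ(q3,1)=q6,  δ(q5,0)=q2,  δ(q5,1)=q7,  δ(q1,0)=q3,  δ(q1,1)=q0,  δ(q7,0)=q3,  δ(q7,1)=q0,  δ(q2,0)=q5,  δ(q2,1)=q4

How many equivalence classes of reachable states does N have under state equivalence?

3

Start with accepting vs non-accepting: {q0,q5,q7} | {q1,q2,q3,q4,q6,q8,q9}.
Refine {q1,q2,q3,q4,q6,q8,q9} on symbol 0: members go to different blocks, giving {q1,q4,q6,q9} and {q2,q3,q8}.
No further refinement is possible. Final partition (3 blocks): {q0,q5,q7} | {q1,q4,q6,q9} | {q2,q3,q8}.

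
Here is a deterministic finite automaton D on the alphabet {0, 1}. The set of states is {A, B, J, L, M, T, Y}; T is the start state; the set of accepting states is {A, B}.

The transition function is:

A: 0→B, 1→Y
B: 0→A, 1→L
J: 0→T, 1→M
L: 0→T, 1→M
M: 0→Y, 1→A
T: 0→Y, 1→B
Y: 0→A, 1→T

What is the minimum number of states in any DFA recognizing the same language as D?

6

States {J} cannot be reached from the start state, so discard them.
Start with accepting vs non-accepting: {A,B} | {L,M,T,Y}.
On input 0, block {L,M,T,Y} splits into {L,M,T} and {Y}.
On input 1, block {A,B} splits into {A} and {B}.
Refine {L,M,T} on symbol 0: members go to different blocks, giving {M,T} and {L}.
Refine {M,T} on symbol 1: members go to different blocks, giving {T} and {M}.
No further refinement is possible. Final partition (6 blocks): {A} | {T} | {Y} | {B} | {L} | {M}.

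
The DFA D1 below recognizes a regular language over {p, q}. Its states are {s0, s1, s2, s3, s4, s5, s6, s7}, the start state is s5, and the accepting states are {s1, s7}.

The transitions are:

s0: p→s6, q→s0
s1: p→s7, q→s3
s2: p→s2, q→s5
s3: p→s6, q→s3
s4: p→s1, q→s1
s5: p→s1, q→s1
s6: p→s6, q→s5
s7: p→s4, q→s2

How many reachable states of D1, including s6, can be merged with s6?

States {s0} cannot be reached from the start state, so discard them.
P0 = {s1,s7} | {s2,s3,s4,s5,s6}.
On input p, block {s1,s7} splits into {s1} and {s7}.
Split {s2,s3,s4,s5,s6} by δ(·,p) → {s2,s3,s6} and {s4,s5}.
Split {s2,s3,s6} by δ(·,q) → {s2,s6} and {s3}.
Stable partition: {s1} | {s2,s6} | {s7} | {s4,s5} | {s3} — 5 equivalence classes.
State s6 belongs to the block {s2,s6}, which has 2 states.

2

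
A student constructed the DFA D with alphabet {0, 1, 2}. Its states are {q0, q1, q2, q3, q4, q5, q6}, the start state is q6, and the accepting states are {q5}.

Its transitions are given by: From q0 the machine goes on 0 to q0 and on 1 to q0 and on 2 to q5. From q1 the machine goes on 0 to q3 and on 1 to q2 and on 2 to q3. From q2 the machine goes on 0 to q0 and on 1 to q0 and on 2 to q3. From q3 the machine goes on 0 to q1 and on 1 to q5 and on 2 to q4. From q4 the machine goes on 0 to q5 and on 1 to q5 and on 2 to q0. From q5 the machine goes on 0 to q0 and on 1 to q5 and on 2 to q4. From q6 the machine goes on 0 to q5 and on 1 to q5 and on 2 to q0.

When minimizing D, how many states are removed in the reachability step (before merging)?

BFS from q6 reaches {q0, q4, q5, q6}; the 3 state(s) q1, q2, q3 are never visited.

3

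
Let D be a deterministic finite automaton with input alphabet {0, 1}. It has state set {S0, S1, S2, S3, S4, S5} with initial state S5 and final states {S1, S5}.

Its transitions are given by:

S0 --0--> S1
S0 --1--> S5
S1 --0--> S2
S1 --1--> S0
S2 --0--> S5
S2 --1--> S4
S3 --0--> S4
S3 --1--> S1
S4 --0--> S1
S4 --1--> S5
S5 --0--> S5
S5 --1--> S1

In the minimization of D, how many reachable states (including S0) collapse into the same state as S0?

Reachable states from the start: {S0,S1,S2,S4,S5}. Unreachable: {S3} — drop them.
P0 = {S1,S5} | {S0,S2,S4}.
Split {S1,S5} by δ(·,0) → {S1} and {S5}.
On input 0, block {S0,S2,S4} splits into {S0,S4} and {S2}.
Stable partition: {S1} | {S0,S4} | {S5} | {S2} — 4 equivalence classes.
State S0 belongs to the block {S0,S4}, which has 2 states.

2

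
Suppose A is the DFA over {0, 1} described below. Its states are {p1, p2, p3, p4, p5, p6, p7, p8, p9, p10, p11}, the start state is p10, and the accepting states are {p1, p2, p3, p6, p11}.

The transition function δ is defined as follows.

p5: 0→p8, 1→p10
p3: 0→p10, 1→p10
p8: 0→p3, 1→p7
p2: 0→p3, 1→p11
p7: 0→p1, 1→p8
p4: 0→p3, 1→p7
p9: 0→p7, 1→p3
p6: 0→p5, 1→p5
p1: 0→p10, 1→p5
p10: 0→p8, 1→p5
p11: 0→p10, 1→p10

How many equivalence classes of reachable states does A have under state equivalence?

States {p2,p4,p6,p9,p11} cannot be reached from the start state, so discard them.
Initial partition by acceptance: {p1,p3} | {p5,p7,p8,p10}.
Split {p5,p7,p8,p10} by δ(·,0) → {p5,p10} and {p7,p8}.
No further refinement is possible. Final partition (3 blocks): {p1,p3} | {p5,p10} | {p7,p8}.

3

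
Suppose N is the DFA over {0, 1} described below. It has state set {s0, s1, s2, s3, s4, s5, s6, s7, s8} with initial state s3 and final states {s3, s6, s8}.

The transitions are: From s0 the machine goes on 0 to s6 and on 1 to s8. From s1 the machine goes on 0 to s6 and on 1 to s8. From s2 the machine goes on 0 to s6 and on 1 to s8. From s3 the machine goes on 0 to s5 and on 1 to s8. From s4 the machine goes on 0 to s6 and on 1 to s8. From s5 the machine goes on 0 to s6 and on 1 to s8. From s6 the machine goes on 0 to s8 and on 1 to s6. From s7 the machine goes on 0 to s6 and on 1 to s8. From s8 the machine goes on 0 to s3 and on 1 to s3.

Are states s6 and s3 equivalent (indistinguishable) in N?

First remove the unreachable states {s0,s1,s2,s4,s7}; 4 states remain.
Start with accepting vs non-accepting: {s3,s6,s8} | {s5}.
Refine {s3,s6,s8} on symbol 0: members go to different blocks, giving {s6,s8} and {s3}.
Split {s6,s8} by δ(·,0) → {s6} and {s8}.
Stable partition: {s6} | {s5} | {s3} | {s8} — 4 equivalence classes.
s6 and s3 end up in different blocks, so they are distinguishable. For instance, the string '0' is accepted from only s6.

No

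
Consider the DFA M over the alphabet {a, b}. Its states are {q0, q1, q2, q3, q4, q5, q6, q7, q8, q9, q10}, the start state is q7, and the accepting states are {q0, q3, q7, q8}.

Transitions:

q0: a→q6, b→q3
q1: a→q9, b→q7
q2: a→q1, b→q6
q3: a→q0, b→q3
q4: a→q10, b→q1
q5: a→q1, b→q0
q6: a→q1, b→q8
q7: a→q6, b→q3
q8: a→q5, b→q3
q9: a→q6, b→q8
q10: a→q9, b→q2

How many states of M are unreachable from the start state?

Starting at q7 and following transitions, the reachable set is {q0, q1, q3, q5, q6, q7, q8, q9}. That leaves q2, q4, q10 unreachable — 3 in total.

3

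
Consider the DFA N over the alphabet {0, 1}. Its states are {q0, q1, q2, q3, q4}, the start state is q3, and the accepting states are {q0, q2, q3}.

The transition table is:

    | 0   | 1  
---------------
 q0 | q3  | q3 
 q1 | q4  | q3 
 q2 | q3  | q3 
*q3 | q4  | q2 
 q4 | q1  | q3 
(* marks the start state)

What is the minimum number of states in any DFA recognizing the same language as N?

3

States {q0} cannot be reached from the start state, so discard them.
P0 = {q2,q3} | {q1,q4}.
On input 0, block {q2,q3} splits into {q2} and {q3}.
Stable partition: {q2} | {q1,q4} | {q3} — 3 equivalence classes.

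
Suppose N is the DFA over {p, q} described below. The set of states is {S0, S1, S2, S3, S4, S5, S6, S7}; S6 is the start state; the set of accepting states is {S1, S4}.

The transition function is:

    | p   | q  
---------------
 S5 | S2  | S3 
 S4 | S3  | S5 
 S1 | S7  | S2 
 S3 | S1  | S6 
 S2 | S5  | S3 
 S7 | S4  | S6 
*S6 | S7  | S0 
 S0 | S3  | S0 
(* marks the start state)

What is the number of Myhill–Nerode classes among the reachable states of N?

4

Initial partition by acceptance: {S1,S4} | {S0,S2,S3,S5,S6,S7}.
On input p, block {S0,S2,S3,S5,S6,S7} splits into {S0,S2,S5,S6} and {S3,S7}.
On input p, block {S0,S2,S5,S6} splits into {S0,S6} and {S2,S5}.
No further refinement is possible. Final partition (4 blocks): {S1,S4} | {S0,S6} | {S3,S7} | {S2,S5}.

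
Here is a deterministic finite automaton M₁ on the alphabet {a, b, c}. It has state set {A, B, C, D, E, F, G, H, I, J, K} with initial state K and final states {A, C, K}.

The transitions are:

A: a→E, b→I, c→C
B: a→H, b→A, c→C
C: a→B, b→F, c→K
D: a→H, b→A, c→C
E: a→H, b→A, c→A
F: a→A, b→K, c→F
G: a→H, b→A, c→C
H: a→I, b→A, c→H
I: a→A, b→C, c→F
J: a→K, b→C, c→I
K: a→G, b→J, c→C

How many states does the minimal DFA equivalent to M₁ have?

4

States {D} cannot be reached from the start state, so discard them.
Initial partition by acceptance: {A,C,K} | {B,E,F,G,H,I,J}.
Split {B,E,F,G,H,I,J} by δ(·,a) → {B,E,G,H} and {F,I,J}.
Split {B,E,G,H} by δ(·,a) → {B,E,G} and {H}.
Stable partition: {A,C,K} | {B,E,G} | {F,I,J} | {H} — 4 equivalence classes.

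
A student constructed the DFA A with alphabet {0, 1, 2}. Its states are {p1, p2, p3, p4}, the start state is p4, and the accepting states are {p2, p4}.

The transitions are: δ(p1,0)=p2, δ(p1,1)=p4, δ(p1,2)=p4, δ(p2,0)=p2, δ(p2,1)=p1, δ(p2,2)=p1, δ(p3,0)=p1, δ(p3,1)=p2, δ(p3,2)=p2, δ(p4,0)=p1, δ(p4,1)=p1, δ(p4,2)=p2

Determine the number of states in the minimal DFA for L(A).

States {p3} cannot be reached from the start state, so discard them.
P0 = {p2,p4} | {p1}.
Split {p2,p4} by δ(·,0) → {p2} and {p4}.
Stable partition: {p2} | {p1} | {p4} — 3 equivalence classes.

3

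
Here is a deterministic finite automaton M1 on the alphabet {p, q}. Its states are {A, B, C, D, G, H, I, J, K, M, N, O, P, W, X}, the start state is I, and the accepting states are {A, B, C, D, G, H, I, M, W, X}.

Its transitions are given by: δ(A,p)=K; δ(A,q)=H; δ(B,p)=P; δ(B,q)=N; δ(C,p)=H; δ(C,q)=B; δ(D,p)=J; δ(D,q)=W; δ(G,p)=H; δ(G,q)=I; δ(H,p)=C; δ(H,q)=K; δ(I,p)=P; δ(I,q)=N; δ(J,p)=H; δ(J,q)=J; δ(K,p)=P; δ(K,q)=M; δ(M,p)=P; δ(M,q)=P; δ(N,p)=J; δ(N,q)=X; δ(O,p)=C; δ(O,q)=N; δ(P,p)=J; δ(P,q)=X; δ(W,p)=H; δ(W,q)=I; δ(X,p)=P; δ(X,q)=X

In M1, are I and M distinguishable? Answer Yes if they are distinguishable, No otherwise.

No

First remove the unreachable states {A,D,G,O,W}; 10 states remain.
Initial partition by acceptance: {B,C,H,I,M,X} | {J,K,N,P}.
Refine {B,C,H,I,M,X} on symbol p: members go to different blocks, giving {B,I,M,X} and {C,H}.
Split {B,I,M,X} by δ(·,q) → {B,I,M} and {X}.
Split {J,K,N,P} by δ(·,p) → {K,N,P} and {J}.
Split {K,N,P} by δ(·,p) → {N,P} and {K}.
Split {C,H} by δ(·,q) → {H} and {C}.
The partition is now stable with 7 blocks: {B,I,M} | {N,P} | {H} | {X} | {J} | {K} | {C}.
I and M lie in the same block of the stable partition, so they are equivalent — no string distinguishes them.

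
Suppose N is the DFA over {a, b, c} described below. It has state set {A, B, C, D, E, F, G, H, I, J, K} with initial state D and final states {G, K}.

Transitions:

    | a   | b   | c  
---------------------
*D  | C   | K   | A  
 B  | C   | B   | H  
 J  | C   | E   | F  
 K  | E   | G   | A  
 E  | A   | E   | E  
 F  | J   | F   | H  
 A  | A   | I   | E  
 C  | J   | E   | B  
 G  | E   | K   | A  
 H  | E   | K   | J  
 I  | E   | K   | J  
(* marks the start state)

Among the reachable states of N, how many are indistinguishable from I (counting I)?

Every state is reachable, so we keep all 11.
P0 = {G,K} | {A,B,C,D,E,F,H,I,J}.
On input b, block {A,B,C,D,E,F,H,I,J} splits into {A,B,C,E,F,J} and {D,H,I}.
On input b, block {A,B,C,E,F,J} splits into {B,C,E,F,J} and {A}.
Refine {B,C,E,F,J} on symbol a: members go to different blocks, giving {B,C,F,J} and {E}.
Split {B,C,F,J} by δ(·,b) → {B,F} and {C,J}.
Refine {D,H,I} on symbol a: members go to different blocks, giving {H,I} and {D}.
Stable partition: {G,K} | {B,F} | {H,I} | {A} | {E} | {C,J} | {D} — 7 equivalence classes.
State I belongs to the block {H,I}, which has 2 states.

2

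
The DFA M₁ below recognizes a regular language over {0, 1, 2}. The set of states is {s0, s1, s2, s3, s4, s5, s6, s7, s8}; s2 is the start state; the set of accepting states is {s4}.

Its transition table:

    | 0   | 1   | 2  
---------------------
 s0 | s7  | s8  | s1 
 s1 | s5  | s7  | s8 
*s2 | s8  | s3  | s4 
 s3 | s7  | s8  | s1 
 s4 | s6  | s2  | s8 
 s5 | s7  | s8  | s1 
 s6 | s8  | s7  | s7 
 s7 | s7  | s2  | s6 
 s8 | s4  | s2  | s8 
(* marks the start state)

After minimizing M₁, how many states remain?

Reachable states from the start: {s1,s2,s3,s4,s5,s6,s7,s8}. Unreachable: {s0} — drop them.
Start with accepting vs non-accepting: {s4} | {s1,s2,s3,s5,s6,s7,s8}.
Split {s1,s2,s3,s5,s6,s7,s8} by δ(·,0) → {s1,s2,s3,s5,s6,s7} and {s8}.
Refine {s1,s2,s3,s5,s6,s7} on symbol 0: members go to different blocks, giving {s1,s3,s5,s7} and {s2,s6}.
Refine {s1,s3,s5,s7} on symbol 1: members go to different blocks, giving {s3,s5} and {s1} and {s7}.
Refine {s2,s6} on symbol 1: members go to different blocks, giving {s2} and {s6}.
Stable partition: {s4} | {s3,s5} | {s8} | {s2} | {s1} | {s7} | {s6} — 7 equivalence classes.

7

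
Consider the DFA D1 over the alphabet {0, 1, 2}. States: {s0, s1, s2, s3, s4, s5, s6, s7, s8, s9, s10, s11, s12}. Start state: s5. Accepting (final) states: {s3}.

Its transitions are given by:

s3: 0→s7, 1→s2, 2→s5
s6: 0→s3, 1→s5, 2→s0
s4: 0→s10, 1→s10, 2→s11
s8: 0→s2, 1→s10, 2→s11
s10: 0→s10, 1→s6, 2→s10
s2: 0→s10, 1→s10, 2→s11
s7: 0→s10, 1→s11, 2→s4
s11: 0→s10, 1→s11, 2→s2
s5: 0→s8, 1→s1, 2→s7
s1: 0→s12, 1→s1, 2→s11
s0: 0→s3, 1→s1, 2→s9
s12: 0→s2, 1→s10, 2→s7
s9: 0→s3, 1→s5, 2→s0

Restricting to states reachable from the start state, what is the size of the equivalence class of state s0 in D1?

Every state is reachable, so we keep all 13.
Start with accepting vs non-accepting: {s3} | {s0,s1,s2,s4,s5,s6,s7,s8,s9,s10,s11,s12}.
On input 0, block {s0,s1,s2,s4,s5,s6,s7,s8,s9,s10,s11,s12} splits into {s1,s2,s4,s5,s7,s8,s10,s11,s12} and {s0,s6,s9}.
Split {s1,s2,s4,s5,s7,s8,s10,s11,s12} by δ(·,1) → {s1,s2,s4,s5,s7,s8,s11,s12} and {s10}.
Split {s1,s2,s4,s5,s7,s8,s11,s12} by δ(·,0) → {s1,s5,s8,s12} and {s2,s4,s7,s11}.
Split {s1,s5,s8,s12} by δ(·,0) → {s1,s5} and {s8,s12}.
Split {s2,s4,s7,s11} by δ(·,1) → {s2,s4} and {s7,s11}.
No further refinement is possible. Final partition (7 blocks): {s3} | {s1,s5} | {s0,s6,s9} | {s10} | {s2,s4} | {s8,s12} | {s7,s11}.
State s0 belongs to the block {s0,s6,s9}, which has 3 states.

3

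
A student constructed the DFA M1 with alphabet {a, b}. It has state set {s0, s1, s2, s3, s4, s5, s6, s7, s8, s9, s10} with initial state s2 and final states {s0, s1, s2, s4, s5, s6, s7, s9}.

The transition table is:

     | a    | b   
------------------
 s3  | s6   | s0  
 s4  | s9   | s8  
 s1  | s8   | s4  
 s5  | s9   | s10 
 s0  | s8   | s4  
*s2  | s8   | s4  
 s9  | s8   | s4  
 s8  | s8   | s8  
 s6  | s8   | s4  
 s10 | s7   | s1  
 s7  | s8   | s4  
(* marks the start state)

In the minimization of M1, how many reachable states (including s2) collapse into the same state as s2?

Reachable states from the start: {s2,s4,s8,s9}. Unreachable: {s0,s1,s3,s5,s6,s7,s10} — drop them.
Start with accepting vs non-accepting: {s2,s4,s9} | {s8}.
On input a, block {s2,s4,s9} splits into {s2,s9} and {s4}.
No further refinement is possible. Final partition (3 blocks): {s2,s9} | {s8} | {s4}.
The equivalence class containing s2 is {s2,s9}, of size 2.

2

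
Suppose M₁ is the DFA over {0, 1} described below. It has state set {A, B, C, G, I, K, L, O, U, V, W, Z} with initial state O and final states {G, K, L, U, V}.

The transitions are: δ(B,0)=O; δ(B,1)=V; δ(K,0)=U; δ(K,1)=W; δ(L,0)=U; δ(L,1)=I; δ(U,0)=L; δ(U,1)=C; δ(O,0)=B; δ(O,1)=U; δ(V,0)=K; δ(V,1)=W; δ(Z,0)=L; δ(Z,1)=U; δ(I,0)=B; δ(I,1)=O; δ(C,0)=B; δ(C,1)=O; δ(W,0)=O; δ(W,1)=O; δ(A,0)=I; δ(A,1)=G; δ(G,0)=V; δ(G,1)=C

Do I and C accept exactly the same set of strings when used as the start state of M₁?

Yes

First remove the unreachable states {A,G,Z}; 9 states remain.
P0 = {K,L,U,V} | {B,C,I,O,W}.
Split {B,C,I,O,W} by δ(·,1) → {C,I,W} and {B,O}.
Stable partition: {K,L,U,V} | {C,I,W} | {B,O} — 3 equivalence classes.
I and C lie in the same block of the stable partition, so they are equivalent — no string distinguishes them.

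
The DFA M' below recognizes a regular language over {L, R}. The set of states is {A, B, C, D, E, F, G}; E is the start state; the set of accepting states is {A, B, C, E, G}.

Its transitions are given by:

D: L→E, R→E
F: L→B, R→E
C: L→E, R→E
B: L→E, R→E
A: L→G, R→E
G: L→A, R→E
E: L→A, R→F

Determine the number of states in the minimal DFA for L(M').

4

States {C,D} cannot be reached from the start state, so discard them.
Initial partition by acceptance: {A,B,E,G} | {F}.
Split {A,B,E,G} by δ(·,R) → {A,B,G} and {E}.
On input L, block {A,B,G} splits into {A,G} and {B}.
No further refinement is possible. Final partition (4 blocks): {A,G} | {F} | {E} | {B}.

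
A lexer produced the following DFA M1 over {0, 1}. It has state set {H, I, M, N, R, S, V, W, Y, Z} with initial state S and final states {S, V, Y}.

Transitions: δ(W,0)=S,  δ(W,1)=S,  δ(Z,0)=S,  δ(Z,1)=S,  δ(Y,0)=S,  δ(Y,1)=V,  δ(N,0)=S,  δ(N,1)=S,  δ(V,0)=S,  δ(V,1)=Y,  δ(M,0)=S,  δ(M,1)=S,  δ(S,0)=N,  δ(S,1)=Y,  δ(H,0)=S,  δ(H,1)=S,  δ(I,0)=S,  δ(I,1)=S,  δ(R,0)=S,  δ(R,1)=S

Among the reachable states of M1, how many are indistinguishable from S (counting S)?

States {H,I,M,R,W,Z} cannot be reached from the start state, so discard them.
P0 = {S,V,Y} | {N}.
Refine {S,V,Y} on symbol 0: members go to different blocks, giving {V,Y} and {S}.
No further refinement is possible. Final partition (3 blocks): {V,Y} | {N} | {S}.
The equivalence class containing S is {S}, of size 1.

1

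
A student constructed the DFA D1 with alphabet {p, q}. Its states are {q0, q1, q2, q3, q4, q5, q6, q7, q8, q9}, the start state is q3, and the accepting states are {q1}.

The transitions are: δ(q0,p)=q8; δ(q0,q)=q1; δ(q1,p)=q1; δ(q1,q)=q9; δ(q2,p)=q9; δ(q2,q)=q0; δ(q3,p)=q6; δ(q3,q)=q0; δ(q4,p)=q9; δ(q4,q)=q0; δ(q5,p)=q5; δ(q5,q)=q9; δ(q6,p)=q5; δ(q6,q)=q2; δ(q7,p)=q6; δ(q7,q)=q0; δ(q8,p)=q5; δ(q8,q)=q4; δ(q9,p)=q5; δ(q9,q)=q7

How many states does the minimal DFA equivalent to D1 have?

5

All states are reachable from the start state.
Initial partition by acceptance: {q1} | {q0,q2,q3,q4,q5,q6,q7,q8,q9}.
Split {q0,q2,q3,q4,q5,q6,q7,q8,q9} by δ(·,q) → {q2,q3,q4,q5,q6,q7,q8,q9} and {q0}.
Split {q2,q3,q4,q5,q6,q7,q8,q9} by δ(·,q) → {q2,q3,q4,q7} and {q5,q6,q8,q9}.
Refine {q5,q6,q8,q9} on symbol q: members go to different blocks, giving {q6,q8,q9} and {q5}.
The partition is now stable with 5 blocks: {q1} | {q2,q3,q4,q7} | {q0} | {q6,q8,q9} | {q5}.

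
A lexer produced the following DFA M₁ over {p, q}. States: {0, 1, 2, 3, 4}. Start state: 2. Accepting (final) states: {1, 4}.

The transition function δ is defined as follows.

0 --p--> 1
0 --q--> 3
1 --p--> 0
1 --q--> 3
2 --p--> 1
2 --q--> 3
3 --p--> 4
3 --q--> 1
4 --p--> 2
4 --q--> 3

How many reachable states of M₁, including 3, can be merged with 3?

All states are reachable from the start state.
Initial partition by acceptance: {1,4} | {0,2,3}.
On input q, block {0,2,3} splits into {0,2} and {3}.
The partition is now stable with 3 blocks: {1,4} | {0,2} | {3}.
State 3 belongs to the block {3}, which has 1 states.

1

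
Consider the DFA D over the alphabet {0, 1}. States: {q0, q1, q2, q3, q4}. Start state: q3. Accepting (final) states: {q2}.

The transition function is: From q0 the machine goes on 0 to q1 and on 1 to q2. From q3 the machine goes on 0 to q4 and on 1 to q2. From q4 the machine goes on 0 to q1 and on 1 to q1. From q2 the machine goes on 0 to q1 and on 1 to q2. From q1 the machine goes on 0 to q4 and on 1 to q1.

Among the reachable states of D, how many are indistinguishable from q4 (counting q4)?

2

First remove the unreachable states {q0}; 4 states remain.
Initial partition by acceptance: {q2} | {q1,q3,q4}.
Refine {q1,q3,q4} on symbol 1: members go to different blocks, giving {q1,q4} and {q3}.
Stable partition: {q2} | {q1,q4} | {q3} — 3 equivalence classes.
State q4 belongs to the block {q1,q4}, which has 2 states.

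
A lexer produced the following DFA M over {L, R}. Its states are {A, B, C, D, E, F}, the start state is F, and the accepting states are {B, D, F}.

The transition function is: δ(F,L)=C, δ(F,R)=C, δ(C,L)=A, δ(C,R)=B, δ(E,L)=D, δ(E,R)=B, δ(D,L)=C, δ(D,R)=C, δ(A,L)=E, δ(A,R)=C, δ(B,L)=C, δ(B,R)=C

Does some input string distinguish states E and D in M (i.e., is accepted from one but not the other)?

Yes

Every state is reachable, so we keep all 6.
Initial partition by acceptance: {B,D,F} | {A,C,E}.
Split {A,C,E} by δ(·,L) → {A,C} and {E}.
On input L, block {A,C} splits into {A} and {C}.
Stable partition: {B,D,F} | {A} | {E} | {C} — 4 equivalence classes.
E and D end up in different blocks, so they are distinguishable. For instance, the string 'ε' is accepted from only D.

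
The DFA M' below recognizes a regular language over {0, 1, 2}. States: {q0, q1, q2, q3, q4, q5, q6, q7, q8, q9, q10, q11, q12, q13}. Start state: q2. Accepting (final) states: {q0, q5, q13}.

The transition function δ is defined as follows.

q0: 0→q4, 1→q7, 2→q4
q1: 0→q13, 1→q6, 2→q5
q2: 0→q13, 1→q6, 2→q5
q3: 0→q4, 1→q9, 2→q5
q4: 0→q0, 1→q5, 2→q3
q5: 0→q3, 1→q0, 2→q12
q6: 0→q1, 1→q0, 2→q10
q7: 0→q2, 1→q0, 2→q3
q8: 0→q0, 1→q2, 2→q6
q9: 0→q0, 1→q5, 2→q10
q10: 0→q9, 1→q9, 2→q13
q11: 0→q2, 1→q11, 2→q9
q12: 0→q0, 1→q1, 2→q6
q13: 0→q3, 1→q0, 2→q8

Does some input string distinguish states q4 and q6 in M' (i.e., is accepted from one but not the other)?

Yes

First remove the unreachable states {q11}; 13 states remain.
Initial partition by acceptance: {q0,q5,q13} | {q1,q2,q3,q4,q6,q7,q8,q9,q10,q12}.
On input 1, block {q0,q5,q13} splits into {q5,q13} and {q0}.
On input 0, block {q1,q2,q3,q4,q6,q7,q8,q9,q10,q12} splits into {q3,q6,q7,q10} and {q4,q8,q9,q12} and {q1,q2}.
On input 0, block {q3,q6,q7,q10} splits into {q3,q10} and {q6,q7}.
Split {q4,q8,q9,q12} by δ(·,1) → {q4,q9} and {q8,q12}.
The partition is now stable with 7 blocks: {q5,q13} | {q3,q10} | {q0} | {q4,q9} | {q1,q2} | {q6,q7} | {q8,q12}.
q4 and q6 end up in different blocks, so they are distinguishable. For instance, the string '0' is accepted from only q4.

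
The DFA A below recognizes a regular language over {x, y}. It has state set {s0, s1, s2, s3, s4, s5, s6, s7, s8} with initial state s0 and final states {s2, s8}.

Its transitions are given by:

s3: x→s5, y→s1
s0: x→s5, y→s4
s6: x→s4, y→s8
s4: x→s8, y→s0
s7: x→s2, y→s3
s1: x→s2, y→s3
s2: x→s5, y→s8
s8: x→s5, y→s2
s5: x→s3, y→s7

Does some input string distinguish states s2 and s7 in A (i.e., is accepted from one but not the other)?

States {s6} cannot be reached from the start state, so discard them.
Start with accepting vs non-accepting: {s2,s8} | {s0,s1,s3,s4,s5,s7}.
Split {s0,s1,s3,s4,s5,s7} by δ(·,x) → {s0,s3,s5} and {s1,s4,s7}.
No further refinement is possible. Final partition (3 blocks): {s2,s8} | {s0,s3,s5} | {s1,s4,s7}.
s2 and s7 end up in different blocks, so they are distinguishable. For instance, the string 'ε' is accepted from only s2.

Yes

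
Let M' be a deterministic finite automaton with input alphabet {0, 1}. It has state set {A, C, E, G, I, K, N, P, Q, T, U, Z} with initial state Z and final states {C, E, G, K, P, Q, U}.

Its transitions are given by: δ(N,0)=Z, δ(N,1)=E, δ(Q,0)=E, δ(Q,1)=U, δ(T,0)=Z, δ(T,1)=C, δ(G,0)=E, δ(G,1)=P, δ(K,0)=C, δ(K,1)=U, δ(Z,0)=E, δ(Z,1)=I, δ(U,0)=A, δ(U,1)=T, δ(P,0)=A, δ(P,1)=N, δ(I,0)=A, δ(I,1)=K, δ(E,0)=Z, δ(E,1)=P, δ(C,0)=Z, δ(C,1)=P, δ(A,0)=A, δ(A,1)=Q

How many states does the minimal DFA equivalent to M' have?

6

States {G} cannot be reached from the start state, so discard them.
Start with accepting vs non-accepting: {C,E,K,P,Q,U} | {A,I,N,T,Z}.
Refine {C,E,K,P,Q,U} on symbol 0: members go to different blocks, giving {C,E,P,U} and {K,Q}.
Refine {C,E,P,U} on symbol 1: members go to different blocks, giving {C,E} and {P,U}.
Refine {A,I,N,T,Z} on symbol 0: members go to different blocks, giving {A,I,N,T} and {Z}.
Refine {A,I,N,T} on symbol 0: members go to different blocks, giving {N,T} and {A,I}.
No further refinement is possible. Final partition (6 blocks): {C,E} | {N,T} | {K,Q} | {P,U} | {Z} | {A,I}.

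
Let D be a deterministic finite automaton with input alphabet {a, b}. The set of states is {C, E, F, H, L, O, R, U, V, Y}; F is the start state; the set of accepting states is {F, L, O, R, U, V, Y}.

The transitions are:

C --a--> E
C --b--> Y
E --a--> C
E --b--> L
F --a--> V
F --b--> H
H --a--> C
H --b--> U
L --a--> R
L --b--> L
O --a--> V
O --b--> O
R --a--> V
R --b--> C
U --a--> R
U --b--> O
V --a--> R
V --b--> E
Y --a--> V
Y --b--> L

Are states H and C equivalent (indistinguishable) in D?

Yes

Every state is reachable, so we keep all 10.
Initial partition by acceptance: {F,L,O,R,U,V,Y} | {C,E,H}.
Refine {F,L,O,R,U,V,Y} on symbol b: members go to different blocks, giving {L,O,U,Y} and {F,R,V}.
Stable partition: {L,O,U,Y} | {C,E,H} | {F,R,V} — 3 equivalence classes.
H and C lie in the same block of the stable partition, so they are equivalent — no string distinguishes them.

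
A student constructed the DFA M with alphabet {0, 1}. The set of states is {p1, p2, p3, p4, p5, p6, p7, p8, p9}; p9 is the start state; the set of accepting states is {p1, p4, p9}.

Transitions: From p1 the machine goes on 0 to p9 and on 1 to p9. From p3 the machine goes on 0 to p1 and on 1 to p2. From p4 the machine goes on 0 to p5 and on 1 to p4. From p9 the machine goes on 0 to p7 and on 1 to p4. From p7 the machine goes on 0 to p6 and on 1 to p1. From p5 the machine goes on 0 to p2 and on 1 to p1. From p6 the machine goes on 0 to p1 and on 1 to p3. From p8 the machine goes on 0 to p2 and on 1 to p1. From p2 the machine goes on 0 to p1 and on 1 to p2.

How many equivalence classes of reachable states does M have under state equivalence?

First remove the unreachable states {p8}; 8 states remain.
Initial partition by acceptance: {p1,p4,p9} | {p2,p3,p5,p6,p7}.
On input 0, block {p1,p4,p9} splits into {p4,p9} and {p1}.
Split {p2,p3,p5,p6,p7} by δ(·,0) → {p2,p3,p6} and {p5,p7}.
Stable partition: {p4,p9} | {p2,p3,p6} | {p1} | {p5,p7} — 4 equivalence classes.

4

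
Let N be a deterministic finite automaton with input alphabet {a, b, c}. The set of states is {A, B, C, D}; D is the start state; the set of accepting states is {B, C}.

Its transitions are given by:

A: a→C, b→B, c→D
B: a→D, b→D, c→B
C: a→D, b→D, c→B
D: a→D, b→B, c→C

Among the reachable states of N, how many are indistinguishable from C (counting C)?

Reachable states from the start: {B,C,D}. Unreachable: {A} — drop them.
P0 = {B,C} | {D}.
The partition is now stable with 2 blocks: {B,C} | {D}.
The equivalence class containing C is {B,C}, of size 2.

2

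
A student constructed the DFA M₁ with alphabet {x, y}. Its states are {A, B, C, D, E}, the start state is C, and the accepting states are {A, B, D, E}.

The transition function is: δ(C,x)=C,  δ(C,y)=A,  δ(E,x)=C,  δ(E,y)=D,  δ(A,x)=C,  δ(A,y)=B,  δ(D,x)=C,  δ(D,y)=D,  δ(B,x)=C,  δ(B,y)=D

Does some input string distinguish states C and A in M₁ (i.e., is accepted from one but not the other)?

Yes

First remove the unreachable states {E}; 4 states remain.
Start with accepting vs non-accepting: {A,B,D} | {C}.
No further refinement is possible. Final partition (2 blocks): {A,B,D} | {C}.
C and A end up in different blocks, so they are distinguishable. For instance, the string 'ε' is accepted from only A.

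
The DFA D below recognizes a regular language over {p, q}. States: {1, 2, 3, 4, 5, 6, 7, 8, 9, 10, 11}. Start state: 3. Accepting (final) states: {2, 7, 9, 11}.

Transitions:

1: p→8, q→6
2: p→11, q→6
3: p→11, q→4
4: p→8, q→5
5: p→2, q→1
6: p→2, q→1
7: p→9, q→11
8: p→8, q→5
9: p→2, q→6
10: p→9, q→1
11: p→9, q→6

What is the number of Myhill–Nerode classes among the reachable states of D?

3

Reachable states from the start: {1,2,3,4,5,6,8,9,11}. Unreachable: {7,10} — drop them.
Start with accepting vs non-accepting: {2,9,11} | {1,3,4,5,6,8}.
On input p, block {1,3,4,5,6,8} splits into {1,4,8} and {3,5,6}.
The partition is now stable with 3 blocks: {2,9,11} | {1,4,8} | {3,5,6}.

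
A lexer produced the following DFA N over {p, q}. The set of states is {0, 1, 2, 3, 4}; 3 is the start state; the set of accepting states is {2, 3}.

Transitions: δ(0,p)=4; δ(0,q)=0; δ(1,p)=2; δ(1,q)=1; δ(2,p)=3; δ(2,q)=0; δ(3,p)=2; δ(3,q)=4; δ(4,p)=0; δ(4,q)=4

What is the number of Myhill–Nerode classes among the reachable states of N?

States {1} cannot be reached from the start state, so discard them.
P0 = {2,3} | {0,4}.
No further refinement is possible. Final partition (2 blocks): {2,3} | {0,4}.

2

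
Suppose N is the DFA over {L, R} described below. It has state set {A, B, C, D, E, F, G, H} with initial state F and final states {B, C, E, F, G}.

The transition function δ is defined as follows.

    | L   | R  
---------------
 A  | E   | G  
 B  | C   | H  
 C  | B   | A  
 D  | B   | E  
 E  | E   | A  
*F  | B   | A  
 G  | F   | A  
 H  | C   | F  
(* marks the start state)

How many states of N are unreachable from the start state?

BFS from F reaches {A, B, C, E, F, G, H}; the 1 state(s) D are never visited.

1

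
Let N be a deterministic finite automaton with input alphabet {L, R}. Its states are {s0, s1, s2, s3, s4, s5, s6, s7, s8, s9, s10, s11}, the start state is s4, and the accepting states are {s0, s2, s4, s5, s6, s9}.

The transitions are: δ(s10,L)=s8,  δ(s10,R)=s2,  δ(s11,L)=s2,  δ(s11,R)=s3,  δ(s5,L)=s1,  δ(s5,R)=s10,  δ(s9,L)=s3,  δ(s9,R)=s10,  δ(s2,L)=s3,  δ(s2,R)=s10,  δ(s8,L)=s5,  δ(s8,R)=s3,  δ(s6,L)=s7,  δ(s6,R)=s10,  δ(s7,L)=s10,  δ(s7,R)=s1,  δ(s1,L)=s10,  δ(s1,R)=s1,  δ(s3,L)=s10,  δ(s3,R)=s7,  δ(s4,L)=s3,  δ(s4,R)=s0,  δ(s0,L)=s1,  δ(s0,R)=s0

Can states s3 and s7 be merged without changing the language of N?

Yes

First remove the unreachable states {s6,s9,s11}; 9 states remain.
Start with accepting vs non-accepting: {s0,s2,s4,s5} | {s1,s3,s7,s8,s10}.
On input R, block {s0,s2,s4,s5} splits into {s0,s4} and {s2,s5}.
Refine {s1,s3,s7,s8,s10} on symbol L: members go to different blocks, giving {s1,s3,s7,s10} and {s8}.
On input L, block {s1,s3,s7,s10} splits into {s1,s3,s7} and {s10}.
No further refinement is possible. Final partition (5 blocks): {s0,s4} | {s1,s3,s7} | {s2,s5} | {s8} | {s10}.
s3 and s7 lie in the same block of the stable partition, so they are equivalent — no string distinguishes them.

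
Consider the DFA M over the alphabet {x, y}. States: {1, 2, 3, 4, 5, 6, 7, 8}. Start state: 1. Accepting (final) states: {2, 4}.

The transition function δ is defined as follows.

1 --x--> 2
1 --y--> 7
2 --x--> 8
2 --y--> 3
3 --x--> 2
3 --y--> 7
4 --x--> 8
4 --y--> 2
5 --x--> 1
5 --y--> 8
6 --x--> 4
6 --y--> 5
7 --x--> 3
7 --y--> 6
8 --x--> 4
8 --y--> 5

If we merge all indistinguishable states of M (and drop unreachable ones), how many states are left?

5

Every state is reachable, so we keep all 8.
Start with accepting vs non-accepting: {2,4} | {1,3,5,6,7,8}.
Refine {2,4} on symbol y: members go to different blocks, giving {2} and {4}.
Split {1,3,5,6,7,8} by δ(·,x) → {1,3} and {5,7} and {6,8}.
Stable partition: {2} | {1,3} | {4} | {5,7} | {6,8} — 5 equivalence classes.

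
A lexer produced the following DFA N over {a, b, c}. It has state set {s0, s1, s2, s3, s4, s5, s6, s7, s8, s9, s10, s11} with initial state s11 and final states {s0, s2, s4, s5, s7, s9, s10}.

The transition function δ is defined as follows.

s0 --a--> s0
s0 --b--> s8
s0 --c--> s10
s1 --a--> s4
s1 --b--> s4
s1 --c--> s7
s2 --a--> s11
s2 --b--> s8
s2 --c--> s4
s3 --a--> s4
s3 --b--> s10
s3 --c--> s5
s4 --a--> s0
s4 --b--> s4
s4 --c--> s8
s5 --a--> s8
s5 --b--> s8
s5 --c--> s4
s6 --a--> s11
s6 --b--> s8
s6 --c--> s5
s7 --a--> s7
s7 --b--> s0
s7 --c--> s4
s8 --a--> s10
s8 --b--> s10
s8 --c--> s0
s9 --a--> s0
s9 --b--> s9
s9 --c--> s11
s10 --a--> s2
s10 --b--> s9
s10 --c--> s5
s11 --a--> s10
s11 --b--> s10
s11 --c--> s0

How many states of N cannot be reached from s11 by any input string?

4

No path from s11 leads to s1, s3, s6, s7; the other 8 states are all reachable.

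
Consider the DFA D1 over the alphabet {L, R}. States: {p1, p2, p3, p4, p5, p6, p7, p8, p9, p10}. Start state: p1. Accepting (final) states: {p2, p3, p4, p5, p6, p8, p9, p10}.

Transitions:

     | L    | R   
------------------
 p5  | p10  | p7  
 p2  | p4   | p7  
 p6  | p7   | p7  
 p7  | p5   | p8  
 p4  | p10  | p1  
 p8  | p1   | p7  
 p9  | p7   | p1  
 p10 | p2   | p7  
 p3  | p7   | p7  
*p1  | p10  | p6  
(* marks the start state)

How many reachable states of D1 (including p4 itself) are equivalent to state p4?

States {p3,p9} cannot be reached from the start state, so discard them.
P0 = {p2,p4,p5,p6,p8,p10} | {p1,p7}.
Split {p2,p4,p5,p6,p8,p10} by δ(·,L) → {p2,p4,p5,p10} and {p6,p8}.
No further refinement is possible. Final partition (3 blocks): {p2,p4,p5,p10} | {p1,p7} | {p6,p8}.
State p4 belongs to the block {p2,p4,p5,p10}, which has 4 states.

4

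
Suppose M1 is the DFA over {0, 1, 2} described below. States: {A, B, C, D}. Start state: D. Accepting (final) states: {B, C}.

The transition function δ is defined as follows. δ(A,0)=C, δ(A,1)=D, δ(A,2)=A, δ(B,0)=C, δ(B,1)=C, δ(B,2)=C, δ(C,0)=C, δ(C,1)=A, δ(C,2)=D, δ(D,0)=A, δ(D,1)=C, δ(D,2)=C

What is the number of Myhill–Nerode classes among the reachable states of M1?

3

First remove the unreachable states {B}; 3 states remain.
Start with accepting vs non-accepting: {C} | {A,D}.
Split {A,D} by δ(·,0) → {A} and {D}.
The partition is now stable with 3 blocks: {C} | {A} | {D}.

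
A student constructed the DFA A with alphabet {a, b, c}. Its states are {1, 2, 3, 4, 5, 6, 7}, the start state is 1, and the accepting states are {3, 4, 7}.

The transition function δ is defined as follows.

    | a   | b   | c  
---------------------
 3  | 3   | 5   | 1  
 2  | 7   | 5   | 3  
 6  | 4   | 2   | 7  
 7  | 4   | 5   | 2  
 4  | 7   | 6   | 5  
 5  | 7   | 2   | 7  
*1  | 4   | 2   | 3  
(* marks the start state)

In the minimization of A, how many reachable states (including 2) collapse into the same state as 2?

4

All states are reachable from the start state.
Start with accepting vs non-accepting: {3,4,7} | {1,2,5,6}.
Stable partition: {3,4,7} | {1,2,5,6} — 2 equivalence classes.
State 2 belongs to the block {1,2,5,6}, which has 4 states.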